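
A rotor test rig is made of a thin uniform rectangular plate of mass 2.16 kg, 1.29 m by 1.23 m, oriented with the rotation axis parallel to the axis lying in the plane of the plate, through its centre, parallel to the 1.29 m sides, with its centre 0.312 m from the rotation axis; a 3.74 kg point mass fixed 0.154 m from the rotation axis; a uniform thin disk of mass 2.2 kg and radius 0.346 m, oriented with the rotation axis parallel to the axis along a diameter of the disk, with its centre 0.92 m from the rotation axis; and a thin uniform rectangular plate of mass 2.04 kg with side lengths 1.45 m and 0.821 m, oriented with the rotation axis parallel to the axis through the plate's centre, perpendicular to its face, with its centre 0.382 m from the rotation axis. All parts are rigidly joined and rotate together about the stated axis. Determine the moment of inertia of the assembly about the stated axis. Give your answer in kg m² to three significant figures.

Rectangular plate: I_cm = (1/12)Mb² = (1/12)(2.16)(1.23)² = 0.27232 kg m²; centre at d = 0.312 m, so the parallel axis theorem gives I = 0.27232 + (2.16)(0.312)² = 0.48259 kg m².
Point mass: I_cm = 0; centre at d = 0.154 m, so the parallel axis theorem gives I = 0 + (3.74)(0.154)² = 0.088698 kg m².
Thin disk: I_cm = (1/4)MR² = (1/4)(2.2)(0.346)² = 0.065844 kg m²; centre at d = 0.92 m, so the parallel axis theorem gives I = 0.065844 + (2.2)(0.92)² = 1.9279 kg m².
Rectangular plate: I_cm = (1/12)M(a²+b²) = (1/12)(2.04)[(1.45)² + (0.821)²] = 0.47201 kg m²; centre at d = 0.382 m, so the parallel axis theorem gives I = 0.47201 + (2.04)(0.382)² = 0.7697 kg m².
Total I = 0.48259 + 0.088698 + 1.9279 + 0.7697 = 3.2689 kg m².

3.27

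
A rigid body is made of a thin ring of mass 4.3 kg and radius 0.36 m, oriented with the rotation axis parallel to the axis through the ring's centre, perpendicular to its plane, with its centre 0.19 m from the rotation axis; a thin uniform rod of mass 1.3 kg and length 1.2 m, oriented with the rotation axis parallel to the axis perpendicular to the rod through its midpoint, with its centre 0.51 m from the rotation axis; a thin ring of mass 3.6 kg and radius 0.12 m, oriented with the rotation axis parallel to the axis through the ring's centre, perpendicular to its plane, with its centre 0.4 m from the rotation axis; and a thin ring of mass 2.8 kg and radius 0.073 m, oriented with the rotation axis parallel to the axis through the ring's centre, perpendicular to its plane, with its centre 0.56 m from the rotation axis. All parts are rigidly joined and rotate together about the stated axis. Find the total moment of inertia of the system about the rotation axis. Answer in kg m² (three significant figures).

Thin ring: I_cm = MR² = (4.3)(0.36)² = 0.55728 kg m²; centre at d = 0.19 m, so the parallel axis theorem gives I = 0.55728 + (4.3)(0.19)² = 0.71251 kg m².
Thin rod: I_cm = (1/12)ML² = (1/12)(1.3)(1.2)² = 0.156 kg m²; centre at d = 0.51 m, so the parallel axis theorem gives I = 0.156 + (1.3)(0.51)² = 0.49413 kg m².
Thin ring: I_cm = MR² = (3.6)(0.12)² = 0.05184 kg m²; centre at d = 0.4 m, so the parallel axis theorem gives I = 0.05184 + (3.6)(0.4)² = 0.62784 kg m².
Thin ring: I_cm = MR² = (2.8)(0.073)² = 0.014921 kg m²; centre at d = 0.56 m, so the parallel axis theorem gives I = 0.014921 + (2.8)(0.56)² = 0.893 kg m².
Total I = 0.71251 + 0.49413 + 0.62784 + 0.893 = 2.7275 kg m².

2.73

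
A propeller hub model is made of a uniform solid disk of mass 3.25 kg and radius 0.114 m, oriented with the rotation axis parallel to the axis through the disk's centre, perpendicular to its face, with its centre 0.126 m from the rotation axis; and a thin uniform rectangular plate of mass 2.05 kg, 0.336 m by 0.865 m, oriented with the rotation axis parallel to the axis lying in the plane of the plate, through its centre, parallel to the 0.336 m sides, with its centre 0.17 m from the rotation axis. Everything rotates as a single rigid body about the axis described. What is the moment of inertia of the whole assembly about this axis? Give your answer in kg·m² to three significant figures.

Solid disk: I_cm = (1/2)MR² = (1/2)(3.25)(0.114)² = 0.021119 kg·m²; centre at d = 0.126 m, so I = I_cm + Md² gives I = 0.021119 + (3.25)(0.126)² = 0.072716 kg·m².
Rectangular plate: I_cm = (1/12)Mb² = (1/12)(2.05)(0.865)² = 0.12782 kg·m²; centre at d = 0.17 m, so I = I_cm + Md² gives I = 0.12782 + (2.05)(0.17)² = 0.18707 kg·m².
Total I = 0.072716 + 0.18707 = 0.25978 kg·m².

0.260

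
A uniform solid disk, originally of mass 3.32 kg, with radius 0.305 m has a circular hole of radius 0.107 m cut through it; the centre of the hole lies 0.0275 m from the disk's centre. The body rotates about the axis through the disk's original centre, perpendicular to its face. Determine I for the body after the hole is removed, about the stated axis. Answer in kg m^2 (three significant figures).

Unpierced body about its centre: I₀ = (1/2)MR² = (1/2)(3.32)(0.305)² = 0.15442 kg m^2.
The removed disk has mass m = M·(r/R)² = (3.32)(0.107/0.305)² = 0.40861 kg (same uniform areal density).
Its moment of inertia about the rotation axis (parallel-axis theorem): I_hole = (1/2)mr² + md² = (1/2)(0.40861)(0.107)² + (0.40861)(0.0275)² = 0.0026481 kg m^2.
Treating the hole as negative mass, I = I₀ − I_hole = 0.15442 − 0.0026481 = 0.15177 kg m^2.

0.152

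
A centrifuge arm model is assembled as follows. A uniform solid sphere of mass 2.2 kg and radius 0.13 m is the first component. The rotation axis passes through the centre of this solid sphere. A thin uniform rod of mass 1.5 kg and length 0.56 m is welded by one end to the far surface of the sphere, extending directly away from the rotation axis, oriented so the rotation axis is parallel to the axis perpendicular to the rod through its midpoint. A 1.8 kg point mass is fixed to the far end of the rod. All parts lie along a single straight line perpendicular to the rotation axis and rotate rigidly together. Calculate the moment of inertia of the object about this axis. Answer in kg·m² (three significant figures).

1.16

Solid sphere: I_cm = (2/5)MR² = (2/5)(2.2)(0.13)² = 0.014872 kg·m²; axis through the centre, so I = 0.014872 kg·m².
Thin rod: I_cm = (1/12)ML² = (1/12)(1.5)(0.56)² = 0.0392 kg·m²; centre at d = 0.13 + 0.28 = 0.41 m, so the parallel axis theorem gives I = 0.0392 + (1.5)(0.41)² = 0.29135 kg·m².
Point mass: I_cm = 0; centre at d = 0.13 + 0.28 + 0.28 = 0.69 m, so the parallel axis theorem gives I = 0 + (1.8)(0.69)² = 0.85698 kg·m².
Total I = 0.014872 + 0.29135 + 0.85698 = 1.1632 kg·m².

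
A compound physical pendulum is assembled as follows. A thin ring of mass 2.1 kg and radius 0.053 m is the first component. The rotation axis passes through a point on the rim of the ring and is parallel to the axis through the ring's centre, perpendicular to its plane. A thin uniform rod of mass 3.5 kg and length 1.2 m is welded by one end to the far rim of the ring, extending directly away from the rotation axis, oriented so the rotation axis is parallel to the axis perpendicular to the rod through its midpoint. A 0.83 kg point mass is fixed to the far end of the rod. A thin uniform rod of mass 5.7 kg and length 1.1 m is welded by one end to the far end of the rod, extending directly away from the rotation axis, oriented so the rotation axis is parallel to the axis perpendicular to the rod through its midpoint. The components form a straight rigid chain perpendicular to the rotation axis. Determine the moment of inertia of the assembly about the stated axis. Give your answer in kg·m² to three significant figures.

23.8

Thin ring: I_cm = MR² = (2.1)(0.053)² = 0.0058989 kg·m²; centre at d = 0.053 m, so I = I_cm + Md² gives I = 0.0058989 + (2.1)(0.053)² = 0.011798 kg·m².
Thin rod: I_cm = (1/12)ML² = (1/12)(3.5)(1.2)² = 0.42 kg·m²; centre at d = 0.053 + 0.053 + 0.6 = 0.706 m, so I = I_cm + Md² gives I = 0.42 + (3.5)(0.706)² = 2.1645 kg·m².
Point mass: I_cm = 0; centre at d = 0.053 + 0.053 + 0.6 + 0.6 = 1.306 m, so I = I_cm + Md² gives I = 0 + (0.83)(1.306)² = 1.4157 kg·m².
Thin rod: I_cm = (1/12)ML² = (1/12)(5.7)(1.1)² = 0.57475 kg·m²; centre at d = 0.053 + 0.053 + 0.6 + 0.6 + 0.55 = 1.856 m, so I = I_cm + Md² gives I = 0.57475 + (5.7)(1.856)² = 20.21 kg·m².
Total I = 0.011798 + 2.1645 + 1.4157 + 20.21 = 23.802 kg·m².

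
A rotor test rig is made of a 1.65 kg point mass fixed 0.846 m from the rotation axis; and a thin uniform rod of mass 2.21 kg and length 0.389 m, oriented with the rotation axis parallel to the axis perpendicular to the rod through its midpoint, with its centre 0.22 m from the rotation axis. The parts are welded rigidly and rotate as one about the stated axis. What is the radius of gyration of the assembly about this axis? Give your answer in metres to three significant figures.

Point mass: I_cm = 0; centre at d = 0.846 m, so the parallel axis theorem gives I = 0 + (1.65)(0.846)² = 1.1809 kg m².
Thin rod: I_cm = (1/12)ML² = (1/12)(2.21)(0.389)² = 0.027868 kg m²; centre at d = 0.22 m, so the parallel axis theorem gives I = 0.027868 + (2.21)(0.22)² = 0.13483 kg m².
Total I = 1.3158 kg m²; total mass M = 3.86 kg.
k = √(I/M) = √(1.3158/3.86) = 0.58384 m.

0.584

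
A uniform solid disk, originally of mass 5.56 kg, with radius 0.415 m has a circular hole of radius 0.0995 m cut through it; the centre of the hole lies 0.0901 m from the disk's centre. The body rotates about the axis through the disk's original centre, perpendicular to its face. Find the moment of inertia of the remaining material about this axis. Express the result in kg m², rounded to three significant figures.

Unpierced body about its centre: I₀ = (1/2)MR² = (1/2)(5.56)(0.415)² = 0.47879 kg m².
The removed disk has mass m = M·(r/R)² = (5.56)(0.0995/0.415)² = 0.31961 kg (same uniform areal density).
Its moment of inertia about the rotation axis (parallel-axis theorem): I_hole = (1/2)mr² + md² = (1/2)(0.31961)(0.0995)² + (0.31961)(0.0901)² = 0.0041767 kg m².
Treating the hole as negative mass, I = I₀ − I_hole = 0.47879 − 0.0041767 = 0.47461 kg m².

0.475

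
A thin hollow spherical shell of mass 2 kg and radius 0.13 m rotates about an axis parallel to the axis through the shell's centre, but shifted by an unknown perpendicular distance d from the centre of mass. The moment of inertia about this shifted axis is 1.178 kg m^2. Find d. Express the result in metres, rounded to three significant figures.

About the centre-of-mass axis, I_cm = (2/3)MR² = (2/3)(2)(0.13)² = 0.022533 kg m^2.
Parallel axis theorem: I = I_cm + Md², so Md² = 1.178 − 0.022533 = 1.1555 kg m^2.
d = √(1.1555 / 2) = 0.76009 m.

0.760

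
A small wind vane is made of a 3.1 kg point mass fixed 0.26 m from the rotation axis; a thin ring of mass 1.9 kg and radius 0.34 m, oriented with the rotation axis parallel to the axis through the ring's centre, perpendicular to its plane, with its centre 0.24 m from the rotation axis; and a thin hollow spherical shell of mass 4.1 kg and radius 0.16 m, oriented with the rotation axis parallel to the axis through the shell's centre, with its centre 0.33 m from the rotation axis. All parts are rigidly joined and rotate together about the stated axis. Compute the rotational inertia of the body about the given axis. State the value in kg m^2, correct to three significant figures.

Point mass: I_cm = 0; centre at d = 0.26 m, so the parallel axis theorem gives I = 0 + (3.1)(0.26)² = 0.20956 kg m^2.
Thin ring: I_cm = MR² = (1.9)(0.34)² = 0.21964 kg m^2; centre at d = 0.24 m, so the parallel axis theorem gives I = 0.21964 + (1.9)(0.24)² = 0.32908 kg m^2.
Spherical shell: I_cm = (2/3)MR² = (2/3)(4.1)(0.16)² = 0.069973 kg m^2; centre at d = 0.33 m, so the parallel axis theorem gives I = 0.069973 + (4.1)(0.33)² = 0.51646 kg m^2.
Total I = 0.20956 + 0.32908 + 0.51646 = 1.0551 kg m^2.

1.06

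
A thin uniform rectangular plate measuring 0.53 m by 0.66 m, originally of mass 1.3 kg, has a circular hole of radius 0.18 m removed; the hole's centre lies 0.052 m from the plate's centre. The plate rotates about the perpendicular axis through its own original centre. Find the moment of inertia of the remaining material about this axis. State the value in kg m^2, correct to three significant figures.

Unpierced body about its centre: I₀ = (1/12)M(a²+b²) = (1/12)(1.3)[(0.53)² + (0.66)²] = 0.077621 kg m^2.
The removed disk has mass m = M·πr²/(ab) = (1.3)·π(0.18)²/(0.53·0.66) = 0.37828 kg (same uniform areal density).
Its moment of inertia about the rotation axis (parallel-axis theorem): I_hole = (1/2)mr² + md² = (1/2)(0.37828)(0.18)² + (0.37828)(0.052)² = 0.0071511 kg m^2.
Treating the hole as negative mass, I = I₀ − I_hole = 0.077621 − 0.0071511 = 0.07047 kg m^2.

0.0705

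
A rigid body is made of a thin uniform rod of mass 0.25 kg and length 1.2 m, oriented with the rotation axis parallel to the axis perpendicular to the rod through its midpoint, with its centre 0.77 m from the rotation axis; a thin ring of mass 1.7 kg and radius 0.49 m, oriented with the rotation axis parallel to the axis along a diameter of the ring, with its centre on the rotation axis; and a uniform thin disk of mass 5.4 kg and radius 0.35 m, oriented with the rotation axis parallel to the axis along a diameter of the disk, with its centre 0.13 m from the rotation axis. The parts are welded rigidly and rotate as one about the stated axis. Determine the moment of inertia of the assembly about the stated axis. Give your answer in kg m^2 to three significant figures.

0.639

Thin rod: I_cm = (1/12)ML² = (1/12)(0.25)(1.2)² = 0.03 kg m^2; centre at d = 0.77 m, so the parallel axis theorem gives I = 0.03 + (0.25)(0.77)² = 0.17822 kg m^2.
Thin ring: I_cm = (1/2)MR² = (1/2)(1.7)(0.49)² = 0.20408 kg m^2; axis through the centre, so I = 0.20408 kg m^2.
Thin disk: I_cm = (1/4)MR² = (1/4)(5.4)(0.35)² = 0.16537 kg m^2; centre at d = 0.13 m, so the parallel axis theorem gives I = 0.16537 + (5.4)(0.13)² = 0.25664 kg m^2.
Total I = 0.17822 + 0.20408 + 0.25664 = 0.63894 kg m^2.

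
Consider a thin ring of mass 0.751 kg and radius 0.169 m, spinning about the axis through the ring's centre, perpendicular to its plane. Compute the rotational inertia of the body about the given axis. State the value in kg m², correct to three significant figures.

I_cm = MR² = (0.751)(0.169)² = 0.021449 kg m²; axis through the centre, so I = 0.021449 kg m².

0.0214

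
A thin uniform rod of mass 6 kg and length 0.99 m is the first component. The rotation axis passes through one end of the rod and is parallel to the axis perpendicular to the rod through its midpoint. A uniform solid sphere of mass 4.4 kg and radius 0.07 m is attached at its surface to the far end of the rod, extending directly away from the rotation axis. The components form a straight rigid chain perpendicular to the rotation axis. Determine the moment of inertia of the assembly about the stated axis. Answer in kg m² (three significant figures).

Thin rod: I_cm = (1/12)ML² = (1/12)(6)(0.99)² = 0.49005 kg m²; centre at d = 0.495 m, so the parallel axis theorem gives I = 0.49005 + (6)(0.495)² = 1.9602 kg m².
Solid sphere: I_cm = (2/5)MR² = (2/5)(4.4)(0.07)² = 0.008624 kg m²; centre at d = 0.495 + 0.495 + 0.07 = 1.06 m, so the parallel axis theorem gives I = 0.008624 + (4.4)(1.06)² = 4.9525 kg m².
Total I = 1.9602 + 4.9525 = 6.9127 kg m².

6.91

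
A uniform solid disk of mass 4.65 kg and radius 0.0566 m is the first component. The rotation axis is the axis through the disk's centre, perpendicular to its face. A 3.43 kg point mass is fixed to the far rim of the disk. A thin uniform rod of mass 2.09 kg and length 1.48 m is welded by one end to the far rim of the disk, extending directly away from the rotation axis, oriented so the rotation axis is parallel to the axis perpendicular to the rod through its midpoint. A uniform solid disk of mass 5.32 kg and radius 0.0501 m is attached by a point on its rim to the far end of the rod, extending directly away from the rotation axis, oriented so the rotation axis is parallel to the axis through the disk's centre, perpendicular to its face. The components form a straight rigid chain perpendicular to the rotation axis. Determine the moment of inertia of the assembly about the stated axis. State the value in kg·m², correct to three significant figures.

15.1

Solid disk: I_cm = (1/2)MR² = (1/2)(4.65)(0.0566)² = 0.0074483 kg·m²; axis through the centre, so I = 0.0074483 kg·m².
Point mass: I_cm = 0; centre at d = 0.0566 m, so the parallel axis theorem gives I = 0 + (3.43)(0.0566)² = 0.010988 kg·m².
Thin rod: I_cm = (1/12)ML² = (1/12)(2.09)(1.48)² = 0.38149 kg·m²; centre at d = 0.0566 + 0.74 = 0.7966 m, so the parallel axis theorem gives I = 0.38149 + (2.09)(0.7966)² = 1.7077 kg·m².
Solid disk: I_cm = (1/2)MR² = (1/2)(5.32)(0.0501)² = 0.0066766 kg·m²; centre at d = 0.0566 + 0.74 + 0.74 + 0.0501 = 1.5867 m, so the parallel axis theorem gives I = 0.0066766 + (5.32)(1.5867)² = 13.4 kg·m².
Total I = 0.0074483 + 0.010988 + 1.7077 + 13.4 = 15.127 kg·m².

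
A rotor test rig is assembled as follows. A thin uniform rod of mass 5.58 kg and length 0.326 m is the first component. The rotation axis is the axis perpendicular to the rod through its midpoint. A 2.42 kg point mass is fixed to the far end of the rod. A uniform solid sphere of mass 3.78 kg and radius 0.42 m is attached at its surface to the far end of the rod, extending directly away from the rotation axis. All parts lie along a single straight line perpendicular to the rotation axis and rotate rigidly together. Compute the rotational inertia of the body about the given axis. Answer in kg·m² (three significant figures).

1.67

Thin rod: I_cm = (1/12)ML² = (1/12)(5.58)(0.326)² = 0.049418 kg·m²; axis through the centre, so I = 0.049418 kg·m².
Point mass: I_cm = 0; centre at d = 0.163 m, so the parallel axis theorem gives I = 0 + (2.42)(0.163)² = 0.064297 kg·m².
Solid sphere: I_cm = (2/5)MR² = (2/5)(3.78)(0.42)² = 0.26672 kg·m²; centre at d = 0.163 + 0.42 = 0.583 m, so the parallel axis theorem gives I = 0.26672 + (3.78)(0.583)² = 1.5515 kg·m².
Total I = 0.049418 + 0.064297 + 1.5515 = 1.6652 kg·m².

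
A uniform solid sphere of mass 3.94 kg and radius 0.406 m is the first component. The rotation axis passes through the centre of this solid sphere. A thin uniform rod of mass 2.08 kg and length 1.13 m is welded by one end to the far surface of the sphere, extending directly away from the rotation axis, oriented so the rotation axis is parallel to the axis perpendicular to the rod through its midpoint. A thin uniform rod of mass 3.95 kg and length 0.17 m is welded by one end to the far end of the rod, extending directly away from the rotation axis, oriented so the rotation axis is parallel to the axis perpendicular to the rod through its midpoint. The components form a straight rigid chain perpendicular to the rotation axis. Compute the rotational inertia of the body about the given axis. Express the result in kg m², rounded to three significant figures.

12.8

Solid sphere: I_cm = (2/5)MR² = (2/5)(3.94)(0.406)² = 0.25978 kg m²; axis through the centre, so I = 0.25978 kg m².
Thin rod: I_cm = (1/12)ML² = (1/12)(2.08)(1.13)² = 0.22133 kg m²; centre at d = 0.406 + 0.565 = 0.971 m, so I = I_cm + Md² gives I = 0.22133 + (2.08)(0.971)² = 2.1824 kg m².
Thin rod: I_cm = (1/12)ML² = (1/12)(3.95)(0.17)² = 0.0095129 kg m²; centre at d = 0.406 + 0.565 + 0.565 + 0.085 = 1.621 m, so I = I_cm + Md² gives I = 0.0095129 + (3.95)(1.621)² = 10.389 kg m².
Total I = 0.25978 + 2.1824 + 10.389 = 12.831 kg m².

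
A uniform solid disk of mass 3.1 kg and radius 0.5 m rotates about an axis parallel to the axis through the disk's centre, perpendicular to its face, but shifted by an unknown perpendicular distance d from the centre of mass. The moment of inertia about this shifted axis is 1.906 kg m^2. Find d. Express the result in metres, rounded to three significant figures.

0.700

About the centre-of-mass axis, I_cm = (1/2)MR² = (1/2)(3.1)(0.5)² = 0.3875 kg m^2.
Parallel axis theorem: I = I_cm + Md², so Md² = 1.906 − 0.3875 = 1.5185 kg m^2.
d = √(1.5185 / 3.1) = 0.69988 m.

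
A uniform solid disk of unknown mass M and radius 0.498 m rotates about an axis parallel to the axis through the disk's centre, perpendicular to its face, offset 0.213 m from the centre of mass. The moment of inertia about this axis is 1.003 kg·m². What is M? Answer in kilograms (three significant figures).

5.92

I = I_cm + Md² = (1/2)MR² + Md² = M·[0.5·(0.498)² + (0.213)²] = M·0.16937.
So M = 1.003 / 0.16937 = 5.9219 kg.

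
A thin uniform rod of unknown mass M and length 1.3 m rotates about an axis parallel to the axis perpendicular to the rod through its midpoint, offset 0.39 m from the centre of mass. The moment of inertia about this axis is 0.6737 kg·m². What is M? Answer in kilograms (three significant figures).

I = I_cm + Md² = (1/12)ML² + Md² = M·[0.0833333·(1.3)² + (0.39)²] = M·0.29293.
So M = 0.6737 / 0.29293 = 2.2998 kg.

2.30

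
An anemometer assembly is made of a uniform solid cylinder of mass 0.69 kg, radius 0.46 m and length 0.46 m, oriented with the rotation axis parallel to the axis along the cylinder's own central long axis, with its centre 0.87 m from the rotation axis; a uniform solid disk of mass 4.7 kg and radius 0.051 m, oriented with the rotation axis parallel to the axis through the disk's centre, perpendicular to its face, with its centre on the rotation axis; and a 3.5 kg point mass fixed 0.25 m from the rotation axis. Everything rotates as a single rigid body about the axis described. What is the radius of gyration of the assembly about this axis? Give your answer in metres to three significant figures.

Solid cylinder: I_cm = (1/2)MR² = (1/2)(0.69)(0.46)² = 0.073002 kg m^2; centre at d = 0.87 m, so I = I_cm + Md² gives I = 0.073002 + (0.69)(0.87)² = 0.59526 kg m^2.
Solid disk: I_cm = (1/2)MR² = (1/2)(4.7)(0.051)² = 0.0061123 kg m^2; axis through the centre, so I = 0.0061123 kg m^2.
Point mass: I_cm = 0; centre at d = 0.25 m, so I = I_cm + Md² gives I = 0 + (3.5)(0.25)² = 0.21875 kg m^2.
Total I = 0.82013 kg m^2; total mass M = 8.89 kg.
k = √(I/M) = √(0.82013/8.89) = 0.30373 m.

0.304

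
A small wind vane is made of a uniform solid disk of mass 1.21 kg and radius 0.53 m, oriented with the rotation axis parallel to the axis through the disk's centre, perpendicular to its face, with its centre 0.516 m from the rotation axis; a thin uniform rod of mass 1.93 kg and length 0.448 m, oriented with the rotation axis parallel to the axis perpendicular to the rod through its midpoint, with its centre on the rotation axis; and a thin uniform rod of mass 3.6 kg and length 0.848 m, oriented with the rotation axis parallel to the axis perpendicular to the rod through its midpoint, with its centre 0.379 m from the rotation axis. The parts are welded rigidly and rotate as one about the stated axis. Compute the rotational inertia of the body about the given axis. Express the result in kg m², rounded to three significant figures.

1.26

Solid disk: I_cm = (1/2)MR² = (1/2)(1.21)(0.53)² = 0.16994 kg m²; centre at d = 0.516 m, so I = I_cm + Md² gives I = 0.16994 + (1.21)(0.516)² = 0.49211 kg m².
Thin rod: I_cm = (1/12)ML² = (1/12)(1.93)(0.448)² = 0.03228 kg m²; axis through the centre, so I = 0.03228 kg m².
Thin rod: I_cm = (1/12)ML² = (1/12)(3.6)(0.848)² = 0.21573 kg m²; centre at d = 0.379 m, so I = I_cm + Md² gives I = 0.21573 + (3.6)(0.379)² = 0.73284 kg m².
Total I = 0.49211 + 0.03228 + 0.73284 = 1.2572 kg m².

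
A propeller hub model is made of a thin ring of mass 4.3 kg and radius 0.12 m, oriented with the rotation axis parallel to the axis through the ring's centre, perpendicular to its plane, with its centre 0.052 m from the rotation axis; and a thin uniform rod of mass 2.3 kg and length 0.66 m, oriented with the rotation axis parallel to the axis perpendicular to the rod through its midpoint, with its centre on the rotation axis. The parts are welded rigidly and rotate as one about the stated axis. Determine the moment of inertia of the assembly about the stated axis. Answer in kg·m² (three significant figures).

Thin ring: I_cm = MR² = (4.3)(0.12)² = 0.06192 kg·m²; centre at d = 0.052 m, so the parallel axis theorem gives I = 0.06192 + (4.3)(0.052)² = 0.073547 kg·m².
Thin rod: I_cm = (1/12)ML² = (1/12)(2.3)(0.66)² = 0.08349 kg·m²; axis through the centre, so I = 0.08349 kg·m².
Total I = 0.073547 + 0.08349 = 0.15704 kg·m².

0.157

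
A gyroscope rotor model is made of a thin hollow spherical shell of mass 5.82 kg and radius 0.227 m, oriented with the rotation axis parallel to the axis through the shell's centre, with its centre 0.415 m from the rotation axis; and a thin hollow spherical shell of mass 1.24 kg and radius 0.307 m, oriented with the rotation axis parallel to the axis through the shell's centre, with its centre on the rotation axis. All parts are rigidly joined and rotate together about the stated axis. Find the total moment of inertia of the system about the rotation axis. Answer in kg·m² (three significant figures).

Spherical shell: I_cm = (2/3)MR² = (2/3)(5.82)(0.227)² = 0.19993 kg·m²; centre at d = 0.415 m, so the parallel axis theorem gives I = 0.19993 + (5.82)(0.415)² = 1.2023 kg·m².
Spherical shell: I_cm = (2/3)MR² = (2/3)(1.24)(0.307)² = 0.077913 kg·m²; axis through the centre, so I = 0.077913 kg·m².
Total I = 1.2023 + 0.077913 = 1.2802 kg·m².

1.28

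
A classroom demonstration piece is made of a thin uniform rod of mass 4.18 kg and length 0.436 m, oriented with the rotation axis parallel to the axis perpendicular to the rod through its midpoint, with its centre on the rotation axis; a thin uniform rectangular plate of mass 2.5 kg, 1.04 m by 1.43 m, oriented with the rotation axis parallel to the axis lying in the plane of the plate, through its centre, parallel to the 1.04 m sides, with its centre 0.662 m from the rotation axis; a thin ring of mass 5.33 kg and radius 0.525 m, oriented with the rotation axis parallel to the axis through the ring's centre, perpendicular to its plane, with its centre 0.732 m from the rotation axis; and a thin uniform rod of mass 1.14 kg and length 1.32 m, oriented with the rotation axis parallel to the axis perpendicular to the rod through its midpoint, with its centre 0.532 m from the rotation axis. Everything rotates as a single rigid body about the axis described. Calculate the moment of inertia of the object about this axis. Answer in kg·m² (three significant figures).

Thin rod: I_cm = (1/12)ML² = (1/12)(4.18)(0.436)² = 0.066217 kg·m²; axis through the centre, so I = 0.066217 kg·m².
Rectangular plate: I_cm = (1/12)Mb² = (1/12)(2.5)(1.43)² = 0.42602 kg·m²; centre at d = 0.662 m, so the parallel axis theorem gives I = 0.42602 + (2.5)(0.662)² = 1.5216 kg·m².
Thin ring: I_cm = MR² = (5.33)(0.525)² = 1.4691 kg·m²; centre at d = 0.732 m, so the parallel axis theorem gives I = 1.4691 + (5.33)(0.732)² = 4.325 kg·m².
Thin rod: I_cm = (1/12)ML² = (1/12)(1.14)(1.32)² = 0.16553 kg·m²; centre at d = 0.532 m, so the parallel axis theorem gives I = 0.16553 + (1.14)(0.532)² = 0.48818 kg·m².
Total I = 0.066217 + 1.5216 + 4.325 + 0.48818 = 6.401 kg·m².

6.40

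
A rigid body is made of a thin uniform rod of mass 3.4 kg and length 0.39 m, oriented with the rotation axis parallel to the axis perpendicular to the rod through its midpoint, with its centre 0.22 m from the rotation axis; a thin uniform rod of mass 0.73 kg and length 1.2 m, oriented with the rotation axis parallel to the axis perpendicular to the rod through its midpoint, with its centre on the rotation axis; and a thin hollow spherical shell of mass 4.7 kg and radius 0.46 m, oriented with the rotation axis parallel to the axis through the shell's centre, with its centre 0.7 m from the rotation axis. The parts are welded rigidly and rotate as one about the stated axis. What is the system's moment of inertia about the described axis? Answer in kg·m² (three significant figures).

3.26

Thin rod: I_cm = (1/12)ML² = (1/12)(3.4)(0.39)² = 0.043095 kg·m²; centre at d = 0.22 m, so the parallel axis theorem gives I = 0.043095 + (3.4)(0.22)² = 0.20765 kg·m².
Thin rod: I_cm = (1/12)ML² = (1/12)(0.73)(1.2)² = 0.0876 kg·m²; axis through the centre, so I = 0.0876 kg·m².
Spherical shell: I_cm = (2/3)MR² = (2/3)(4.7)(0.46)² = 0.66301 kg·m²; centre at d = 0.7 m, so the parallel axis theorem gives I = 0.66301 + (4.7)(0.7)² = 2.966 kg·m².
Total I = 0.20765 + 0.0876 + 2.966 = 3.2613 kg·m².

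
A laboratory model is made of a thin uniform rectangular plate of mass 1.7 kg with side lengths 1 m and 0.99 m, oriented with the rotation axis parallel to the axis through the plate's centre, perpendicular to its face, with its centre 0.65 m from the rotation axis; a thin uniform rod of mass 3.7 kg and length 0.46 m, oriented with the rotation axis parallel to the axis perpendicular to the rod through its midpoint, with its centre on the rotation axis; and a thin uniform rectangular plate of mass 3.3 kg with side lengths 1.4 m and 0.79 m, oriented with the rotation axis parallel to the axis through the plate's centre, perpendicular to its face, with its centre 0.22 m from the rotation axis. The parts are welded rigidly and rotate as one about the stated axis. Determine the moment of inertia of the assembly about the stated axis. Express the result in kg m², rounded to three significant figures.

Rectangular plate: I_cm = (1/12)M(a²+b²) = (1/12)(1.7)[(1)² + (0.99)²] = 0.28051 kg m²; centre at d = 0.65 m, so the parallel axis theorem gives I = 0.28051 + (1.7)(0.65)² = 0.99876 kg m².
Thin rod: I_cm = (1/12)ML² = (1/12)(3.7)(0.46)² = 0.065243 kg m²; axis through the centre, so I = 0.065243 kg m².
Rectangular plate: I_cm = (1/12)M(a²+b²) = (1/12)(3.3)[(1.4)² + (0.79)²] = 0.71063 kg m²; centre at d = 0.22 m, so the parallel axis theorem gives I = 0.71063 + (3.3)(0.22)² = 0.87035 kg m².
Total I = 0.99876 + 0.065243 + 0.87035 = 1.9344 kg m².

1.93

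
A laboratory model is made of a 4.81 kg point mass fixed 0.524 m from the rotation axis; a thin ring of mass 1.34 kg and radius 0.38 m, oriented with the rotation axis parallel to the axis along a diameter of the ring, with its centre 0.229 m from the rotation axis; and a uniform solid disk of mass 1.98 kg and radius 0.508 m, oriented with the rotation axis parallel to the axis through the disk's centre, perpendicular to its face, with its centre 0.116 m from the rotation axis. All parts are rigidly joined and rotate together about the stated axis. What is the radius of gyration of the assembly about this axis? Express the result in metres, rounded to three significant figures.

0.467

Point mass: I_cm = 0; centre at d = 0.524 m, so the parallel axis theorem gives I = 0 + (4.81)(0.524)² = 1.3207 kg m^2.
Thin ring: I_cm = (1/2)MR² = (1/2)(1.34)(0.38)² = 0.096748 kg m^2; centre at d = 0.229 m, so the parallel axis theorem gives I = 0.096748 + (1.34)(0.229)² = 0.16702 kg m^2.
Solid disk: I_cm = (1/2)MR² = (1/2)(1.98)(0.508)² = 0.25548 kg m^2; centre at d = 0.116 m, so the parallel axis theorem gives I = 0.25548 + (1.98)(0.116)² = 0.28213 kg m^2.
Total I = 1.7699 kg m^2; total mass M = 8.13 kg.
k = √(I/M) = √(1.7699/8.13) = 0.46658 m.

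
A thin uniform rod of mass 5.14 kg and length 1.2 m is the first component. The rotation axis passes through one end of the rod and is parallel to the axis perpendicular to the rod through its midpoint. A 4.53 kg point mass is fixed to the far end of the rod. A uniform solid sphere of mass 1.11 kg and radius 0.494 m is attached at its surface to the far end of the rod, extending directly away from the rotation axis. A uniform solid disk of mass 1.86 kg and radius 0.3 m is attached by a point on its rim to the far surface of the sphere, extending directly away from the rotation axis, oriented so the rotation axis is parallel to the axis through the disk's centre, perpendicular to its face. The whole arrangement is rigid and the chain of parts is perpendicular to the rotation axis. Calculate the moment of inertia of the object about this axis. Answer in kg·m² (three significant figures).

23.9

Thin rod: I_cm = (1/12)ML² = (1/12)(5.14)(1.2)² = 0.6168 kg·m²; centre at d = 0.6 m, so the parallel axis theorem gives I = 0.6168 + (5.14)(0.6)² = 2.4672 kg·m².
Point mass: I_cm = 0; centre at d = 0.6 + 0.6 = 1.2 m, so the parallel axis theorem gives I = 0 + (4.53)(1.2)² = 6.5232 kg·m².
Solid sphere: I_cm = (2/5)MR² = (2/5)(1.11)(0.494)² = 0.10835 kg·m²; centre at d = 0.6 + 0.6 + 0.494 = 1.694 m, so the parallel axis theorem gives I = 0.10835 + (1.11)(1.694)² = 3.2936 kg·m².
Solid disk: I_cm = (1/2)MR² = (1/2)(1.86)(0.3)² = 0.0837 kg·m²; centre at d = 0.6 + 0.6 + 0.494 + 0.494 + 0.3 = 2.488 m, so the parallel axis theorem gives I = 0.0837 + (1.86)(2.488)² = 11.597 kg·m².
Total I = 2.4672 + 6.5232 + 3.2936 + 11.597 = 23.881 kg·m².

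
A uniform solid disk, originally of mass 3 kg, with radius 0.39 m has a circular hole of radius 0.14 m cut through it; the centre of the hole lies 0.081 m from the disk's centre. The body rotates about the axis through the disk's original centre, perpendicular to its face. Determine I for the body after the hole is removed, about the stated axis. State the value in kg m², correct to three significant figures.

0.222

Unpierced body about its centre: I₀ = (1/2)MR² = (1/2)(3)(0.39)² = 0.22815 kg m².
The removed disk has mass m = M·(r/R)² = (3)(0.14/0.39)² = 0.38659 kg (same uniform areal density).
Its moment of inertia about the rotation axis (parallel-axis theorem): I_hole = (1/2)mr² + md² = (1/2)(0.38659)(0.14)² + (0.38659)(0.081)² = 0.006325 kg m².
Treating the hole as negative mass, I = I₀ − I_hole = 0.22815 − 0.006325 = 0.22183 kg m².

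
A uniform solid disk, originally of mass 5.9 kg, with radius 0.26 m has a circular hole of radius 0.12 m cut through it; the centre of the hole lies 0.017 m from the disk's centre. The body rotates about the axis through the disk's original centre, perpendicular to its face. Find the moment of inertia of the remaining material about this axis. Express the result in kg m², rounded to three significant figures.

0.190

Unpierced body about its centre: I₀ = (1/2)MR² = (1/2)(5.9)(0.26)² = 0.19942 kg m².
The removed disk has mass m = M·(r/R)² = (5.9)(0.12/0.26)² = 1.2568 kg (same uniform areal density).
Its moment of inertia about the rotation axis (parallel-axis theorem): I_hole = (1/2)mr² + md² = (1/2)(1.2568)(0.12)² + (1.2568)(0.017)² = 0.0094122 kg m².
Treating the hole as negative mass, I = I₀ − I_hole = 0.19942 − 0.0094122 = 0.19001 kg m².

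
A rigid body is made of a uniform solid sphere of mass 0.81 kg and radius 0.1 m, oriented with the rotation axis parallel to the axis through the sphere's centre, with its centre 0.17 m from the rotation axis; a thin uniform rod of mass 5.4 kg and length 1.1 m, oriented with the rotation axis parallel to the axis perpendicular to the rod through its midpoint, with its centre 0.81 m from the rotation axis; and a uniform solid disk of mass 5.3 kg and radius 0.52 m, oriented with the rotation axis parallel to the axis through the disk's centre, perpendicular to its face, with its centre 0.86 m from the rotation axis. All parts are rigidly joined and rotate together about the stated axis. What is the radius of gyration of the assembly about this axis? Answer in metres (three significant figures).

Solid sphere: I_cm = (2/5)MR² = (2/5)(0.81)(0.1)² = 0.00324 kg m²; centre at d = 0.17 m, so I = I_cm + Md² gives I = 0.00324 + (0.81)(0.17)² = 0.026649 kg m².
Thin rod: I_cm = (1/12)ML² = (1/12)(5.4)(1.1)² = 0.5445 kg m²; centre at d = 0.81 m, so I = I_cm + Md² gives I = 0.5445 + (5.4)(0.81)² = 4.0874 kg m².
Solid disk: I_cm = (1/2)MR² = (1/2)(5.3)(0.52)² = 0.71656 kg m²; centre at d = 0.86 m, so I = I_cm + Md² gives I = 0.71656 + (5.3)(0.86)² = 4.6364 kg m².
Total I = 8.7505 kg m²; total mass M = 11.51 kg.
k = √(I/M) = √(8.7505/11.51) = 0.87193 m.

0.872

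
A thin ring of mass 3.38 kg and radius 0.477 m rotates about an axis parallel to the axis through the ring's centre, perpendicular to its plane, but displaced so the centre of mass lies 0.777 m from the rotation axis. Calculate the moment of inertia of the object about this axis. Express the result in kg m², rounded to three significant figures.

I_cm = MR² = (3.38)(0.477)² = 0.76905 kg m²; centre at d = 0.777 m, so the parallel axis theorem gives I = 0.76905 + (3.38)(0.777)² = 2.8097 kg m².

2.81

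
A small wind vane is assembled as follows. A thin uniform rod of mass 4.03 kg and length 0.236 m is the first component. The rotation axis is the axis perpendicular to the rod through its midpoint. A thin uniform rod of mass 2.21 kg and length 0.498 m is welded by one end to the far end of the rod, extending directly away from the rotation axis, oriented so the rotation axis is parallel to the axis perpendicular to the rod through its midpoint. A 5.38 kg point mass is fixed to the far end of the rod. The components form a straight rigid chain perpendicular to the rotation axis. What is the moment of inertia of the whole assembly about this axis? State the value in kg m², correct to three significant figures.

Thin rod: I_cm = (1/12)ML² = (1/12)(4.03)(0.236)² = 0.018705 kg m²; axis through the centre, so I = 0.018705 kg m².
Thin rod: I_cm = (1/12)ML² = (1/12)(2.21)(0.498)² = 0.045674 kg m²; centre at d = 0.118 + 0.249 = 0.367 m, so I = I_cm + Md² gives I = 0.045674 + (2.21)(0.367)² = 0.34334 kg m².
Point mass: I_cm = 0; centre at d = 0.118 + 0.249 + 0.249 = 0.616 m, so I = I_cm + Md² gives I = 0 + (5.38)(0.616)² = 2.0415 kg m².
Total I = 0.018705 + 0.34334 + 2.0415 = 2.4035 kg m².

2.40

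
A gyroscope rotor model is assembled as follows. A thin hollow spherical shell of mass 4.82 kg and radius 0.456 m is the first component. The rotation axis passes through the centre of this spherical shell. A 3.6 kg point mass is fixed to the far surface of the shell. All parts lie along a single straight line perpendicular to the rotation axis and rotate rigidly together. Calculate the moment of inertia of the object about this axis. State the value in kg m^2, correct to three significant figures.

1.42

Spherical shell: I_cm = (2/3)MR² = (2/3)(4.82)(0.456)² = 0.66817 kg m^2; axis through the centre, so I = 0.66817 kg m^2.
Point mass: I_cm = 0; centre at d = 0.456 m, so the parallel axis theorem gives I = 0 + (3.6)(0.456)² = 0.74857 kg m^2.
Total I = 0.66817 + 0.74857 = 1.4167 kg m^2.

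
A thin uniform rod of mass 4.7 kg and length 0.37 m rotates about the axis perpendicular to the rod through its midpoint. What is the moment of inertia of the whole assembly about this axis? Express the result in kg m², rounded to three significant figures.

I_cm = (1/12)ML² = (1/12)(4.7)(0.37)² = 0.053619 kg m²; axis through the centre, so I = 0.053619 kg m².

0.0536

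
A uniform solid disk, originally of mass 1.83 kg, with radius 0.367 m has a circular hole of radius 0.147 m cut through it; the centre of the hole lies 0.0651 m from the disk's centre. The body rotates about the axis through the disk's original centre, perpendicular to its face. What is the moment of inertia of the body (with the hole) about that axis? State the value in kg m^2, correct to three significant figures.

Unpierced body about its centre: I₀ = (1/2)MR² = (1/2)(1.83)(0.367)² = 0.12324 kg m^2.
The removed disk has mass m = M·(r/R)² = (1.83)(0.147/0.367)² = 0.2936 kg (same uniform areal density).
Its moment of inertia about the rotation axis (parallel-axis theorem): I_hole = (1/2)mr² + md² = (1/2)(0.2936)(0.147)² + (0.2936)(0.0651)² = 0.0044165 kg m^2.
Treating the hole as negative mass, I = I₀ − I_hole = 0.12324 − 0.0044165 = 0.11882 kg m^2.

0.119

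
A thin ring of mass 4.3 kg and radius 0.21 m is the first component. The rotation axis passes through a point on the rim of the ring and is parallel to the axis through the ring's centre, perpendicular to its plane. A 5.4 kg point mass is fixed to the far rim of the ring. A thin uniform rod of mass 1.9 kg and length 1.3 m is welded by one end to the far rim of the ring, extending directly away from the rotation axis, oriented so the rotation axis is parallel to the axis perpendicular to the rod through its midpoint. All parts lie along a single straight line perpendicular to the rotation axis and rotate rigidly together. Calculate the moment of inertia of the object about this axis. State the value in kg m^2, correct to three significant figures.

3.77

Thin ring: I_cm = MR² = (4.3)(0.21)² = 0.18963 kg m^2; centre at d = 0.21 m, so the parallel axis theorem gives I = 0.18963 + (4.3)(0.21)² = 0.37926 kg m^2.
Point mass: I_cm = 0; centre at d = 0.21 + 0.21 = 0.42 m, so the parallel axis theorem gives I = 0 + (5.4)(0.42)² = 0.95256 kg m^2.
Thin rod: I_cm = (1/12)ML² = (1/12)(1.9)(1.3)² = 0.26758 kg m^2; centre at d = 0.21 + 0.21 + 0.65 = 1.07 m, so the parallel axis theorem gives I = 0.26758 + (1.9)(1.07)² = 2.4429 kg m^2.
Total I = 0.37926 + 0.95256 + 2.4429 = 3.7747 kg m^2.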